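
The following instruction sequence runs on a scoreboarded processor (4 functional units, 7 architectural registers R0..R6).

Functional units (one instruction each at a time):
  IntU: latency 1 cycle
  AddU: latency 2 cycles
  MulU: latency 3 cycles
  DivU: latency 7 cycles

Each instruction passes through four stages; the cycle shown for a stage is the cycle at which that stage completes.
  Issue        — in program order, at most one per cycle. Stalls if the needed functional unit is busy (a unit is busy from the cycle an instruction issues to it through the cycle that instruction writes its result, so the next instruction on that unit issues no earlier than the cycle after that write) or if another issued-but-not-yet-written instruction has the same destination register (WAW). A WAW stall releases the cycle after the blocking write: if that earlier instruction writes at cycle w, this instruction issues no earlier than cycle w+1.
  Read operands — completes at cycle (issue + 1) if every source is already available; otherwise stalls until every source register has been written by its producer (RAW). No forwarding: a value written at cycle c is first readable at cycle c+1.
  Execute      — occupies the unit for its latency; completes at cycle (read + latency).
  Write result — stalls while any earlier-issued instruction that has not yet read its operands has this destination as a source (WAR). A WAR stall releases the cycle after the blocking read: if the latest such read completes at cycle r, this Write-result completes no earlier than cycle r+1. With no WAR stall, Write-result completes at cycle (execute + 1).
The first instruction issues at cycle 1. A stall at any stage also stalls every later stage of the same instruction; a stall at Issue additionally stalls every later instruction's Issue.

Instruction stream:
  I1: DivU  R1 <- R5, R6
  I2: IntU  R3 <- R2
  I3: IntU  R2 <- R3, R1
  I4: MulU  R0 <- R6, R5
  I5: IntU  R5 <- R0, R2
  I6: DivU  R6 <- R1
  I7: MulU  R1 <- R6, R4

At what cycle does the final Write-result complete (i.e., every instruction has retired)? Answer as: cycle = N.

cycle 1: I1 issues→DivU
cycle 2: I1 reads | I2 issues→IntU
cycle 3: I2 reads
cycle 4: I2 exec-done
cycle 5: I2 writes R3
cycle 6: I3 issues→IntU
cycle 7: I4 issues→MulU
cycle 8: I4 reads
cycle 9: I1 exec-done
cycle 10: I1 writes R1
cycle 11: I3 reads | I4 exec-done
cycle 12: I3 exec-done | I4 writes R0
cycle 13: I3 writes R2
cycle 14: I5 issues→IntU
cycle 15: I5 reads | I6 issues→DivU
cycle 16: I5 exec-done | I6 reads | I7 issues→MulU
cycle 17: I5 writes R5
cycle 23: I6 exec-done
cycle 24: I6 writes R6
cycle 25: I7 reads
cycle 28: I7 exec-done
cycle 29: I7 writes R1

cycle = 29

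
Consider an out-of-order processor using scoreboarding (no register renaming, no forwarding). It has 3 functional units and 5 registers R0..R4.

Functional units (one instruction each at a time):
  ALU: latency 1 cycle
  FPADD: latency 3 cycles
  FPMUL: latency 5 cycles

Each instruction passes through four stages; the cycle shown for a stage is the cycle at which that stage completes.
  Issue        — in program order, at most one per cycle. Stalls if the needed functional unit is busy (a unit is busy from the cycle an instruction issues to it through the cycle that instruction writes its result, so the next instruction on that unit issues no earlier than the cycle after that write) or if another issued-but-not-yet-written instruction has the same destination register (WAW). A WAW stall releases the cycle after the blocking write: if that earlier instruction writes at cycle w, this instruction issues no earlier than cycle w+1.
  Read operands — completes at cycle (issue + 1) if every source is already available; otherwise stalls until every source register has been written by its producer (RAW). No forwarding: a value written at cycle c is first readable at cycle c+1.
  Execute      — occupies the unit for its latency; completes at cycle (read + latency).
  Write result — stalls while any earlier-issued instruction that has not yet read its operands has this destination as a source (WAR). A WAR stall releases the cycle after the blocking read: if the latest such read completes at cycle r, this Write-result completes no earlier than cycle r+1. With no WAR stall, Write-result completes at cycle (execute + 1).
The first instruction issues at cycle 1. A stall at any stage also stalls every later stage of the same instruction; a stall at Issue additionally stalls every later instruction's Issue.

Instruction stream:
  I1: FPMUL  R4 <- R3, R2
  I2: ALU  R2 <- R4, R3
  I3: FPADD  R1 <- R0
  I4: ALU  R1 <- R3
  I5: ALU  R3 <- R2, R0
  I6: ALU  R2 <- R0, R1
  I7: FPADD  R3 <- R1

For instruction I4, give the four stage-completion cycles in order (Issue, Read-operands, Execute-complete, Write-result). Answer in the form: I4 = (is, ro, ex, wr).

I4 = (12, 13, 14, 15)

  I1 | 1 | 2 | 7 | 8
  I2 | 2 | 9 | 10 | 11   RAW R4: wait I1 write@8
  I3 | 3 | 4 | 7 | 8
  I4 | 12 | 13 | 14 | 15   struct: ALU busy until I2 writes@11
  I5 | 16 | 17 | 18 | 19   struct: ALU busy until I4 writes@15
  I6 | 20 | 21 | 22 | 23   struct: ALU busy until I5 writes@19
  I7 | 21 | 22 | 25 | 26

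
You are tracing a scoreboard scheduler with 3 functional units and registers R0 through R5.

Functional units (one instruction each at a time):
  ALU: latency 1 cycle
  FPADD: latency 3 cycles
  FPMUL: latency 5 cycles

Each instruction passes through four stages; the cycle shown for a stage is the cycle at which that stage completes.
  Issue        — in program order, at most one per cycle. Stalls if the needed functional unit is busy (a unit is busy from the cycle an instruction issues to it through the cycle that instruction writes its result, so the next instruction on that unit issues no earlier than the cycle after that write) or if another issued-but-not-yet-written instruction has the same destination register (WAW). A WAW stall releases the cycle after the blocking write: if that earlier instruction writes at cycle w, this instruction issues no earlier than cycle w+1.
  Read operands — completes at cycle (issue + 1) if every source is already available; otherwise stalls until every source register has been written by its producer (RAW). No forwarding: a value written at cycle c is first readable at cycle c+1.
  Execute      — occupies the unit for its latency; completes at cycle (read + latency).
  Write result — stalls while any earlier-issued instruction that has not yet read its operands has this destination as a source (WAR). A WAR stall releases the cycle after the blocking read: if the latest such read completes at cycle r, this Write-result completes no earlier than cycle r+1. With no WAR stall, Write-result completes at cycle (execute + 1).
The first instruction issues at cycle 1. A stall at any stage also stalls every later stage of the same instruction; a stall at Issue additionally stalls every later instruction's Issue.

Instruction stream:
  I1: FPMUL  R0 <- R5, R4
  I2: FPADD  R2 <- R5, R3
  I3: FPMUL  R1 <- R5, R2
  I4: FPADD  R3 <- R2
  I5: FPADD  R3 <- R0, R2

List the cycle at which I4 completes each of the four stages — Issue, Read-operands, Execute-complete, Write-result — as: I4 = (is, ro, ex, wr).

c1: I1→FPMUL
c2: I1 RO · I2→FPADD
c3: I2 RO
c6: I2 EX
c7: I1 EX · I2 WR R2
c8: I1 WR R0
c9: I3→FPMUL
c10: I3 RO · I4→FPADD
c11: I4 RO
c14: I4 EX
c15: I3 EX · I4 WR R3
c16: I3 WR R1 · I5→FPADD
c17: I5 RO
c20: I5 EX
c21: I5 WR R3

I4 = (10, 11, 14, 15)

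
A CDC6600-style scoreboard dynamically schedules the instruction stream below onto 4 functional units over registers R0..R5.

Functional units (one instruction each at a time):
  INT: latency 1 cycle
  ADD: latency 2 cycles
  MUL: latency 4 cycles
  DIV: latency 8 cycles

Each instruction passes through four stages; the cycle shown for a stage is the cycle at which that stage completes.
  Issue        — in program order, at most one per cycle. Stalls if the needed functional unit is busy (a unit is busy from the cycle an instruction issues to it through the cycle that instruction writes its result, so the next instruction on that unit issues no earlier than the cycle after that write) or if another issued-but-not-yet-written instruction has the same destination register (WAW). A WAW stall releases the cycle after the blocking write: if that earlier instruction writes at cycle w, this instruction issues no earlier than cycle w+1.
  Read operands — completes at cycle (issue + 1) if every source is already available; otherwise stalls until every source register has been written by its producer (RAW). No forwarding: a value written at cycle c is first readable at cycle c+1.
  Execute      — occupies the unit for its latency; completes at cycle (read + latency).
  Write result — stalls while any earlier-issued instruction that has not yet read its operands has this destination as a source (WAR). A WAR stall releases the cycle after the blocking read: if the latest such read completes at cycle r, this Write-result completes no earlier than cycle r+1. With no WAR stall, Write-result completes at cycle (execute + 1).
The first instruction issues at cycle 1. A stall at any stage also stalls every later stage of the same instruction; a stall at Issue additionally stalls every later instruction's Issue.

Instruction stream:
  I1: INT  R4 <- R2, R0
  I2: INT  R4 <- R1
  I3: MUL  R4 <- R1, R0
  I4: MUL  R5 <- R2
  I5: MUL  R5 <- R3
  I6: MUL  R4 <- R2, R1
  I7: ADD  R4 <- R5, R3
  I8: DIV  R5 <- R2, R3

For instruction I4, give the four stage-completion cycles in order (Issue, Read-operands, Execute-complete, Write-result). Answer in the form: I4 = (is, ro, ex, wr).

I4 = (16, 17, 21, 22)

[1] issue I1 (INT)
[2] I1 read-ops
[3] I1 finished on INT
[4] I1→R4
[5] issue I2 (INT)
[6] I2 read-ops
[7] I2 finished on INT
[8] I2→R4
[9] issue I3 (MUL)
[10] I3 read-ops
[14] I3 finished on MUL
[15] I3→R4
[16] issue I4 (MUL)
[17] I4 read-ops
[21] I4 finished on MUL
[22] I4→R5
[23] issue I5 (MUL)
[24] I5 read-ops
[28] I5 finished on MUL
[29] I5→R5
[30] issue I6 (MUL)
[31] I6 read-ops
[35] I6 finished on MUL
[36] I6→R4
[37] issue I7 (ADD)
[38] I7 read-ops | issue I8 (DIV)
[39] I8 read-ops
[40] I7 finished on ADD
[41] I7→R4
[47] I8 finished on DIV
[48] I8→R5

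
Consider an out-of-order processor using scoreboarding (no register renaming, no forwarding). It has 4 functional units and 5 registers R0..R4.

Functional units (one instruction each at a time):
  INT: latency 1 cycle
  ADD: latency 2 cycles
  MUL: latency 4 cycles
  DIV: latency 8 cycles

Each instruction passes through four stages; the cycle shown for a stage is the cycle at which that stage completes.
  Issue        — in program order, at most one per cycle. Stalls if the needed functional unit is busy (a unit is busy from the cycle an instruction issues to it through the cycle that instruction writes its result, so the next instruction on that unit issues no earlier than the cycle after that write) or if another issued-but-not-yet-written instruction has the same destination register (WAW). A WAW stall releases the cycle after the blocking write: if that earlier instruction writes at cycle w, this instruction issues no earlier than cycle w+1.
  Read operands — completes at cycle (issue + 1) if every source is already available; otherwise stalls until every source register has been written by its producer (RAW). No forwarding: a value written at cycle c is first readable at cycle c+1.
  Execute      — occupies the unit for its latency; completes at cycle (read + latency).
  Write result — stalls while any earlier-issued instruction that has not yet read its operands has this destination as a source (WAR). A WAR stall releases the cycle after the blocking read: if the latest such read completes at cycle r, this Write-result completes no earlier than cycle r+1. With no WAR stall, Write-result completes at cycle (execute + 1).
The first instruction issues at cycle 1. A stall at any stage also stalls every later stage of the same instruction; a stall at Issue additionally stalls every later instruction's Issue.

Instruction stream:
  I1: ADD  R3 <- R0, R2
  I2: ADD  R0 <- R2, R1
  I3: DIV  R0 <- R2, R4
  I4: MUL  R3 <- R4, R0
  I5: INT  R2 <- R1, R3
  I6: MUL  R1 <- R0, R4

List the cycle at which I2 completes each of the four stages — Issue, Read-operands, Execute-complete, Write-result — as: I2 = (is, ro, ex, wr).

I2 = (6, 7, 9, 10)

cycle 1: I1 dispatched to ADD
cycle 2: I1 operands ready
cycle 4: I1 complete
cycle 5: R3←I1
cycle 6: I2 dispatched to ADD
cycle 7: I2 operands ready
cycle 9: I2 complete
cycle 10: R0←I2
cycle 11: I3 dispatched to DIV
cycle 12: I3 operands ready | I4 dispatched to MUL
cycle 13: I5 dispatched to INT
cycle 20: I3 complete
cycle 21: R0←I3
cycle 22: I4 operands ready
cycle 26: I4 complete
cycle 27: R3←I4
cycle 28: I5 operands ready | I6 dispatched to MUL
cycle 29: I5 complete | I6 operands ready
cycle 30: R2←I5
cycle 33: I6 complete
cycle 34: R1←I6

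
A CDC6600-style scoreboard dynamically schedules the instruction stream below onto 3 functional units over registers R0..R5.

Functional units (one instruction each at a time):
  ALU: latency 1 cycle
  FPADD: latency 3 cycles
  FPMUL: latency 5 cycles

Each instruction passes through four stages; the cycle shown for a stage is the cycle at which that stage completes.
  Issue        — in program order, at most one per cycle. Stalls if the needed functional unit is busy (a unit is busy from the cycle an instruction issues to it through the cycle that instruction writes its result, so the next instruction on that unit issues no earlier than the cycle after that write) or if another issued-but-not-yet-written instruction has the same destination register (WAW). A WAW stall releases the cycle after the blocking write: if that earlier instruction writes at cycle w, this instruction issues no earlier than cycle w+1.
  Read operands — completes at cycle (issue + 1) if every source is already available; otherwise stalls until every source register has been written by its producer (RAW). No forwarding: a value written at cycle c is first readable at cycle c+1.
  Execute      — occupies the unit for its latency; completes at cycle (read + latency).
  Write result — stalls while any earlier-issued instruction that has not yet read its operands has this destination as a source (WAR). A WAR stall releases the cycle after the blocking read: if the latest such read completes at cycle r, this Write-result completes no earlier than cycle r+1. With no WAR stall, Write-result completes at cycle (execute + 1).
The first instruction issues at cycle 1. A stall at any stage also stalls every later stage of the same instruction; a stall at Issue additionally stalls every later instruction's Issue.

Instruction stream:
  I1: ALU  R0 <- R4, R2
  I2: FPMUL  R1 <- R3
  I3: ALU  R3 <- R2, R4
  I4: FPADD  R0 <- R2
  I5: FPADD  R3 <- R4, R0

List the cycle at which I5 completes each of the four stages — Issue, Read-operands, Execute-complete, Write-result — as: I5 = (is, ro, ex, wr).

I5 = (12, 13, 16, 17)

I1  is:1  ro:2  ex:3  wr:4
I2  is:2  ro:3  ex:8  wr:9
I3  is:5  ro:6  ex:7  wr:8  — struct: ALU busy until I1 writes@4
I4  is:6  ro:7  ex:10  wr:11
I5  is:12  ro:13  ex:16  wr:17  — struct: FPADD busy until I4 writes@11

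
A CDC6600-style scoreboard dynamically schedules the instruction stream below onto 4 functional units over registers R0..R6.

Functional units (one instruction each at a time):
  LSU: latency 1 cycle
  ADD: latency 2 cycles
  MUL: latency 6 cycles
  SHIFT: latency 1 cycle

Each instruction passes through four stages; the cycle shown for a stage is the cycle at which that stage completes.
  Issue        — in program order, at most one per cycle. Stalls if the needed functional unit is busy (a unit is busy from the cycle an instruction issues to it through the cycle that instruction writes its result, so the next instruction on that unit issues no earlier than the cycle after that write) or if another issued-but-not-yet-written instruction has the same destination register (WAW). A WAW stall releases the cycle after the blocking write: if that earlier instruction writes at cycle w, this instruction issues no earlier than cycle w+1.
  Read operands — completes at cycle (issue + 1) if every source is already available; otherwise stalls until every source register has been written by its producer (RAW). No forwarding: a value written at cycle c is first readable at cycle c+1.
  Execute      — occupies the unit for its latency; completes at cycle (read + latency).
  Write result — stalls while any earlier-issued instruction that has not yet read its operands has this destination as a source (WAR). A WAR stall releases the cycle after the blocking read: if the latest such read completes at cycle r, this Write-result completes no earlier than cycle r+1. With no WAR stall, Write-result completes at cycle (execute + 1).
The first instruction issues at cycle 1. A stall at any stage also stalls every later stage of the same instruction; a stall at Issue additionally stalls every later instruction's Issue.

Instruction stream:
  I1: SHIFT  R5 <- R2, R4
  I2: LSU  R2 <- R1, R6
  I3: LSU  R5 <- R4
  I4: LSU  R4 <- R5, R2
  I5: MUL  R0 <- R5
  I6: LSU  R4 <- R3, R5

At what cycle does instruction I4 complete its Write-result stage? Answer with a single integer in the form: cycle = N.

I1: IS=1 RO=2 EX=3 WR=4
I2: IS=2 RO=3 EX=4 WR=5
I3: IS=6 RO=7 EX=8 WR=9  [struct: LSU busy until I2 writes@5]
I4: IS=10 RO=11 EX=12 WR=13  [struct: LSU busy until I3 writes@9]
I5: IS=11 RO=12 EX=18 WR=19
I6: IS=14 RO=15 EX=16 WR=17  [struct: LSU busy until I4 writes@13]

cycle = 13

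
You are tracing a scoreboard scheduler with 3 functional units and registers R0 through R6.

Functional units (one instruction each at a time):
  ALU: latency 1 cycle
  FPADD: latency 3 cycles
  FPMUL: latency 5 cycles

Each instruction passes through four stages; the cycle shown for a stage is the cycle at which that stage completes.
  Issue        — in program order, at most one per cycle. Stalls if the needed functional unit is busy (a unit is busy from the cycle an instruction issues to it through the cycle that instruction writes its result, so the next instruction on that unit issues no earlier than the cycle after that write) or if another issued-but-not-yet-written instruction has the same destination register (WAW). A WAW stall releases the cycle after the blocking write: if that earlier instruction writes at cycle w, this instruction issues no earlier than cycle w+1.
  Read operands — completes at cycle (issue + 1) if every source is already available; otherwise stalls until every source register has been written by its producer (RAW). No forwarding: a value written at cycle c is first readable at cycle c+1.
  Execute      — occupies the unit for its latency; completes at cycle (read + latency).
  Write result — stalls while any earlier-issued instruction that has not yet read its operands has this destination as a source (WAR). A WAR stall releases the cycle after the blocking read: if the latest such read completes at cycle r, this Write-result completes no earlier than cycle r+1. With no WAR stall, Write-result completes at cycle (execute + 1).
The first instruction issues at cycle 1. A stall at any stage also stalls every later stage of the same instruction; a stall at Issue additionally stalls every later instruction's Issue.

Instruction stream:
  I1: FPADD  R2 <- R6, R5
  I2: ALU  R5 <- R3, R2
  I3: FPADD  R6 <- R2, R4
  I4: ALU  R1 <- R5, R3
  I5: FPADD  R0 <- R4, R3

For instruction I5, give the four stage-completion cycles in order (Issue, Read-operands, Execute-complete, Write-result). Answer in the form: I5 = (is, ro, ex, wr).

cycle 1: I1→FPADD
cycle 2: I1 RO; I2→ALU
cycle 5: I1 EX
cycle 6: I1 WR R2
cycle 7: I2 RO; I3→FPADD
cycle 8: I2 EX; I3 RO
cycle 9: I2 WR R5
cycle 10: I4→ALU
cycle 11: I3 EX; I4 RO
cycle 12: I3 WR R6; I4 EX
cycle 13: I4 WR R1; I5→FPADD
cycle 14: I5 RO
cycle 17: I5 EX
cycle 18: I5 WR R0

I5 = (13, 14, 17, 18)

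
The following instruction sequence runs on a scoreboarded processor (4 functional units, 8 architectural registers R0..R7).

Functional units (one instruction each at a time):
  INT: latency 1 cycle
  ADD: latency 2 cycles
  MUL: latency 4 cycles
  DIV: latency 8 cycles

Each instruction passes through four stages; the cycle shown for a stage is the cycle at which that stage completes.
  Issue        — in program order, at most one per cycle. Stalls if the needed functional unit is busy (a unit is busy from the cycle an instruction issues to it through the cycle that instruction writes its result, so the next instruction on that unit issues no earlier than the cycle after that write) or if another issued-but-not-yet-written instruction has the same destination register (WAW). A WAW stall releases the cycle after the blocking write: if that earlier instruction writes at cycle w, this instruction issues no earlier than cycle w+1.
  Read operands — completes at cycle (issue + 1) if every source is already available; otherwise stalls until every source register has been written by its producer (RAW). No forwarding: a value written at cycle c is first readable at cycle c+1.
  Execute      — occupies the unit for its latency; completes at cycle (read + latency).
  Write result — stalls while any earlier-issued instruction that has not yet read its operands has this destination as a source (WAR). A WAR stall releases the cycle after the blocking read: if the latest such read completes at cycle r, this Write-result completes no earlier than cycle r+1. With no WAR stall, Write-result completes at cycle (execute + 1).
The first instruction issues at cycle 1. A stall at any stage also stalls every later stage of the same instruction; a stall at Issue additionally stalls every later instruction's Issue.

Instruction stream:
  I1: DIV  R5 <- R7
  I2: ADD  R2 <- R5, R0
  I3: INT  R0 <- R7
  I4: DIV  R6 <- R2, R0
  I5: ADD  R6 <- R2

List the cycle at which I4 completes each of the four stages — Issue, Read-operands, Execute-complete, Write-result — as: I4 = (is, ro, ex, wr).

c1: I1 issues→DIV
c2: I1 reads, I2 issues→ADD
c3: I3 issues→INT
c4: I3 reads
c5: I3 exec-done
c10: I1 exec-done
c11: I1 writes R5
c12: I2 reads, I4 issues→DIV
c13: I3 writes R0
c14: I2 exec-done
c15: I2 writes R2
c16: I4 reads
c24: I4 exec-done
c25: I4 writes R6
c26: I5 issues→ADD
c27: I5 reads
c29: I5 exec-done
c30: I5 writes R6

I4 = (12, 16, 24, 25)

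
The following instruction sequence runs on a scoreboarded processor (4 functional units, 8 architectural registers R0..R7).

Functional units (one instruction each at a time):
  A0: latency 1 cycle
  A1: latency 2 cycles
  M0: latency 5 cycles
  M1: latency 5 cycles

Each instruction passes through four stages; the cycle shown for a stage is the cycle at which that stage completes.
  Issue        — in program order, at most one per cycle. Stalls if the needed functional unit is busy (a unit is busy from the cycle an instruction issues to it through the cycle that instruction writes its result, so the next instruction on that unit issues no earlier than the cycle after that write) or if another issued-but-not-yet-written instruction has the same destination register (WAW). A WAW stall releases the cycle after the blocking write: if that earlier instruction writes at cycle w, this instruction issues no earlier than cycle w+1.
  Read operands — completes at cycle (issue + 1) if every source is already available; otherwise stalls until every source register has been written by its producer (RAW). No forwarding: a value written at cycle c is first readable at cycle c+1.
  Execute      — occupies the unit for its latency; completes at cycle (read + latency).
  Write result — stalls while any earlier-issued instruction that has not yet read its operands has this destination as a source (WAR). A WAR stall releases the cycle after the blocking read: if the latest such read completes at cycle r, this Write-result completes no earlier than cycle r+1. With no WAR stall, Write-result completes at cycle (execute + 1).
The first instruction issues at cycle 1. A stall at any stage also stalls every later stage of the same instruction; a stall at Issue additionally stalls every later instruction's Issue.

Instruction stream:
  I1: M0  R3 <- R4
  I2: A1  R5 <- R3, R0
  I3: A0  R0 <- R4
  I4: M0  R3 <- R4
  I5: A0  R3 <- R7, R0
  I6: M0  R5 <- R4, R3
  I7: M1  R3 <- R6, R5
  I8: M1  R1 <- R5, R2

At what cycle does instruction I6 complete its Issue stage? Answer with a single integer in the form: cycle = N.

cycle = 18

c1: I1→M0
c2: I1 RO · I2→A1
c3: I3→A0
c4: I3 RO
c5: I3 EX
c7: I1 EX
c8: I1 WR R3
c9: I2 RO · I4→M0
c10: I3 WR R0 · I4 RO
c11: I2 EX
c12: I2 WR R5
c15: I4 EX
c16: I4 WR R3
c17: I5→A0
c18: I5 RO · I6→M0
c19: I5 EX
c20: I5 WR R3
c21: I6 RO · I7→M1
c26: I6 EX
c27: I6 WR R5
c28: I7 RO
c33: I7 EX
c34: I7 WR R3
c35: I8→M1
c36: I8 RO
c41: I8 EX
c42: I8 WR R1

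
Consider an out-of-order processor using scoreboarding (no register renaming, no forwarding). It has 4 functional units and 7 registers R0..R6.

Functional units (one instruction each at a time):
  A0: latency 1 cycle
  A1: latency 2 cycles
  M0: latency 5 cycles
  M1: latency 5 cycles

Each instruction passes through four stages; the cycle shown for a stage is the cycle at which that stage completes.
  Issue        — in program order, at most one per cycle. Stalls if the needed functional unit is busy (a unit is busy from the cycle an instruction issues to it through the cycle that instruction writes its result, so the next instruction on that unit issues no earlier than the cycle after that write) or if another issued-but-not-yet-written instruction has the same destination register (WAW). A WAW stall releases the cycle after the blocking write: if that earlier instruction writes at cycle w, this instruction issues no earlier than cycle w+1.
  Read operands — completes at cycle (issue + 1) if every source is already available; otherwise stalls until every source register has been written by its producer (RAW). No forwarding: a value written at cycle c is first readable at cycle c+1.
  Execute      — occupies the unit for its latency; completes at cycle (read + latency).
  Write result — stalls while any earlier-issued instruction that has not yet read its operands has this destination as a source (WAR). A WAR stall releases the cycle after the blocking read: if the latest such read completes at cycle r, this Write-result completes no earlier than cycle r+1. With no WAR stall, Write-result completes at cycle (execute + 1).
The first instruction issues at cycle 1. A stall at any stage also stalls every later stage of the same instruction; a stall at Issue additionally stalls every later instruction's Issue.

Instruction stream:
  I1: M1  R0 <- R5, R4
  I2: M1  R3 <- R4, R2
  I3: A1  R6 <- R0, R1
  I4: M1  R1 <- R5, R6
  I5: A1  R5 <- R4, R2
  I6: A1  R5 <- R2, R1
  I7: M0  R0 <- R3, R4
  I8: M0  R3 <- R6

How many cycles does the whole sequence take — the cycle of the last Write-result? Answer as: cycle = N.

cycle = 39

c1: issue I1 (M1)
c2: I1 read-ops
c7: I1 finished on M1
c8: I1→R0
c9: issue I2 (M1)
c10: I2 read-ops, issue I3 (A1)
c11: I3 read-ops
c13: I3 finished on A1
c14: I3→R6
c15: I2 finished on M1
c16: I2→R3
c17: issue I4 (M1)
c18: I4 read-ops, issue I5 (A1)
c19: I5 read-ops
c21: I5 finished on A1
c22: I5→R5
c23: I4 finished on M1, issue I6 (A1)
c24: I4→R1, issue I7 (M0)
c25: I6 read-ops, I7 read-ops
c27: I6 finished on A1
c28: I6→R5
c30: I7 finished on M0
c31: I7→R0
c32: issue I8 (M0)
c33: I8 read-ops
c38: I8 finished on M0
c39: I8→R3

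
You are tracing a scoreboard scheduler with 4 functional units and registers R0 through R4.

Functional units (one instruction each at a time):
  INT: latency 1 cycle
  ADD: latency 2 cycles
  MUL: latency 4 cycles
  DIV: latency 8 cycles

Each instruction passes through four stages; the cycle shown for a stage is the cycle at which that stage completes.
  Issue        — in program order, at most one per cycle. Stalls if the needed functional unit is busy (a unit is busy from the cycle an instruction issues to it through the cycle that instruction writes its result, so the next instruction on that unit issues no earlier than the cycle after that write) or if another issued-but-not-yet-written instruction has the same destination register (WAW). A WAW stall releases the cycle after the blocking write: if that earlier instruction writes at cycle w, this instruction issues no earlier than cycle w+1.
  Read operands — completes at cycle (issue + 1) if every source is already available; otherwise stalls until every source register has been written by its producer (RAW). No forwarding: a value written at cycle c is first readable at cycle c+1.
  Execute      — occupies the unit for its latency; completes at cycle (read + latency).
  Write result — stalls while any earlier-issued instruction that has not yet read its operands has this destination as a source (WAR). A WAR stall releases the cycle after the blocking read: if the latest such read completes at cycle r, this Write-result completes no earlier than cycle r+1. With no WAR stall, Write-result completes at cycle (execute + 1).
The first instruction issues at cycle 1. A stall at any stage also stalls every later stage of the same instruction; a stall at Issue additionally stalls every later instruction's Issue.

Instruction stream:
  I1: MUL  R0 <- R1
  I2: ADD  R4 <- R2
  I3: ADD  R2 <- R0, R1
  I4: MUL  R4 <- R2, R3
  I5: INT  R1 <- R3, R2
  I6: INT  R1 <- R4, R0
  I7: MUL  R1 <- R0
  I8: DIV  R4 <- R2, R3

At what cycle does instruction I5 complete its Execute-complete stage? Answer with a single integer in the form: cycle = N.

cycle = 13

cycle 1: I1→MUL
cycle 2: I1 RO, I2→ADD
cycle 3: I2 RO
cycle 5: I2 EX
cycle 6: I1 EX, I2 WR R4
cycle 7: I1 WR R0, I3→ADD
cycle 8: I3 RO, I4→MUL
cycle 9: I5→INT
cycle 10: I3 EX
cycle 11: I3 WR R2
cycle 12: I4 RO, I5 RO
cycle 13: I5 EX
cycle 14: I5 WR R1
cycle 15: I6→INT
cycle 16: I4 EX
cycle 17: I4 WR R4
cycle 18: I6 RO
cycle 19: I6 EX
cycle 20: I6 WR R1
cycle 21: I7→MUL
cycle 22: I7 RO, I8→DIV
cycle 23: I8 RO
cycle 26: I7 EX
cycle 27: I7 WR R1
cycle 31: I8 EX
cycle 32: I8 WR R4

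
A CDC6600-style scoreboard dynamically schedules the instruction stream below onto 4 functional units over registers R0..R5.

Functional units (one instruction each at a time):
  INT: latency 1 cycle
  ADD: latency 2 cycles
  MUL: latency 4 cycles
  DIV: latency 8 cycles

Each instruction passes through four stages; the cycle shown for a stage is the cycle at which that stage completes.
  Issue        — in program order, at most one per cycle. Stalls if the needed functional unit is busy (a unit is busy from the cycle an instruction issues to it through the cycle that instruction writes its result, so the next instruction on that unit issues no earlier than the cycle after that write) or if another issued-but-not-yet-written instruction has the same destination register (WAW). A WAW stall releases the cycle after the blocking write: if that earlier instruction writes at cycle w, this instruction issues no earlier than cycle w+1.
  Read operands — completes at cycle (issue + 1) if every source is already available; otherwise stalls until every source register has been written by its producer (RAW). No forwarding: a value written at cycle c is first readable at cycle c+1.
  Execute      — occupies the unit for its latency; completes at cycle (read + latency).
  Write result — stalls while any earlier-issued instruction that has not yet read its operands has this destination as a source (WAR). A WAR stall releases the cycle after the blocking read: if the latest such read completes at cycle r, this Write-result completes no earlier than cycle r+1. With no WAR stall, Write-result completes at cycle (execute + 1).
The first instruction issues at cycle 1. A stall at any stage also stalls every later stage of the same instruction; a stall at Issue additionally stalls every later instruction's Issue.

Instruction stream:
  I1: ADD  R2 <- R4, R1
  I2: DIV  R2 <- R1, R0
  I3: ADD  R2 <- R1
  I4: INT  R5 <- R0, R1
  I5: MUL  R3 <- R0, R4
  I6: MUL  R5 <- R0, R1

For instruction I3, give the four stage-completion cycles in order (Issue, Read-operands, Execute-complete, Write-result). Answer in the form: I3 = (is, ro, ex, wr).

I1 -> (1, 2, 4, 5)
I2 -> (6, 7, 15, 16)  // WAW R2: wait I1 write@5
I3 -> (17, 18, 20, 21)  // WAW R2: wait I2 write@16
I4 -> (18, 19, 20, 21)
I5 -> (19, 20, 24, 25)
I6 -> (26, 27, 31, 32)  // struct: MUL busy until I5 writes@25

I3 = (17, 18, 20, 21)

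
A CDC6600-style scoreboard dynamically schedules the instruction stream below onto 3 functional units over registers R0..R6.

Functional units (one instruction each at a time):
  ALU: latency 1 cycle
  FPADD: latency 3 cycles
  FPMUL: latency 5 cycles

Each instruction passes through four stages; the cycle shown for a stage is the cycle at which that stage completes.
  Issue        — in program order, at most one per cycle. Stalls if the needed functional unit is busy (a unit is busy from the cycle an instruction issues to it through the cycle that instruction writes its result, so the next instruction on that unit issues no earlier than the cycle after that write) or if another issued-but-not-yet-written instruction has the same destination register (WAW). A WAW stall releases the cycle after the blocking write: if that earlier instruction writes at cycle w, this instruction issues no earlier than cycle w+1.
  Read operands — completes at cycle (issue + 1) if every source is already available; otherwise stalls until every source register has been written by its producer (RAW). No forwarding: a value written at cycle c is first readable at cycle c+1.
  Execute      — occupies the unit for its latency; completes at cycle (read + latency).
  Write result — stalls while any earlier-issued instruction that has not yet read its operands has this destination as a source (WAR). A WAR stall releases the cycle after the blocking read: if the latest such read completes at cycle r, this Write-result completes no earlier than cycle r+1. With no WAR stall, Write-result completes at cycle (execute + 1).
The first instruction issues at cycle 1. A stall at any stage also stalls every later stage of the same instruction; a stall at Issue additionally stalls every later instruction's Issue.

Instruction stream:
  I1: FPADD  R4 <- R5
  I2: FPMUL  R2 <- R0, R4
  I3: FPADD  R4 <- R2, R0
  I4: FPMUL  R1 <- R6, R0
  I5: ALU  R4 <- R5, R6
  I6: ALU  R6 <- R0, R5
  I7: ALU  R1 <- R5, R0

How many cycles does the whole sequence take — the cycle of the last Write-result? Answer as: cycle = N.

I1  is:1  ro:2  ex:5  wr:6
I2  is:2  ro:7  ex:12  wr:13  — RAW R4: wait I1 write@6
I3  is:7  ro:14  ex:17  wr:18  — struct: FPADD busy until I1 writes@6, RAW R2: wait I2 write@13
I4  is:14  ro:15  ex:20  wr:21  — struct: FPMUL busy until I2 writes@13
I5  is:19  ro:20  ex:21  wr:22  — WAW R4: wait I3 write@18
I6  is:23  ro:24  ex:25  wr:26  — struct: ALU busy until I5 writes@22
I7  is:27  ro:28  ex:29  wr:30  — struct: ALU busy until I6 writes@26

cycle = 30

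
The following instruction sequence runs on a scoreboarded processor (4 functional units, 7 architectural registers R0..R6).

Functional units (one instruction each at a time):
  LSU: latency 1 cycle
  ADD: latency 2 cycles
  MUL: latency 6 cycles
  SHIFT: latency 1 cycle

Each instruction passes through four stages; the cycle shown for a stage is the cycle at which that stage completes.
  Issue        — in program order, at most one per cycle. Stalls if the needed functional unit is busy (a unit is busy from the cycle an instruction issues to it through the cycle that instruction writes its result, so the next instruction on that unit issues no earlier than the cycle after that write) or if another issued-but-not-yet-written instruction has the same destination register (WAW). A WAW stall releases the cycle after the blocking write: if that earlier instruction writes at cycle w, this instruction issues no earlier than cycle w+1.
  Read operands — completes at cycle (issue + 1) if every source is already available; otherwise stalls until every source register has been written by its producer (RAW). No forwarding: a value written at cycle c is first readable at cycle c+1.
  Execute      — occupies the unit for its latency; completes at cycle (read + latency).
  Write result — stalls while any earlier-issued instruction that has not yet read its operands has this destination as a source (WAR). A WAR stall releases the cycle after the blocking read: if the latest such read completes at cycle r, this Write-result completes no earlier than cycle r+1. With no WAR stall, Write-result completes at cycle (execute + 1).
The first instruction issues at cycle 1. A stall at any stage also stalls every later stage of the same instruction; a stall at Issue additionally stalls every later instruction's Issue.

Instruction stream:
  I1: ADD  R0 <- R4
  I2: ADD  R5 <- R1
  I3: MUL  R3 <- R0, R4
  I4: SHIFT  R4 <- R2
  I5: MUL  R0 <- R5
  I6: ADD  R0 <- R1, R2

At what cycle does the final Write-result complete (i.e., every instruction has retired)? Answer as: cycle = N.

cycle = 29

I1: IS=1 RO=2 EX=4 WR=5
I2: IS=6 RO=7 EX=9 WR=10  [struct: ADD busy until I1 writes@5]
I3: IS=7 RO=8 EX=14 WR=15
I4: IS=8 RO=9 EX=10 WR=11
I5: IS=16 RO=17 EX=23 WR=24  [struct: MUL busy until I3 writes@15]
I6: IS=25 RO=26 EX=28 WR=29  [WAW R0: wait I5 write@24]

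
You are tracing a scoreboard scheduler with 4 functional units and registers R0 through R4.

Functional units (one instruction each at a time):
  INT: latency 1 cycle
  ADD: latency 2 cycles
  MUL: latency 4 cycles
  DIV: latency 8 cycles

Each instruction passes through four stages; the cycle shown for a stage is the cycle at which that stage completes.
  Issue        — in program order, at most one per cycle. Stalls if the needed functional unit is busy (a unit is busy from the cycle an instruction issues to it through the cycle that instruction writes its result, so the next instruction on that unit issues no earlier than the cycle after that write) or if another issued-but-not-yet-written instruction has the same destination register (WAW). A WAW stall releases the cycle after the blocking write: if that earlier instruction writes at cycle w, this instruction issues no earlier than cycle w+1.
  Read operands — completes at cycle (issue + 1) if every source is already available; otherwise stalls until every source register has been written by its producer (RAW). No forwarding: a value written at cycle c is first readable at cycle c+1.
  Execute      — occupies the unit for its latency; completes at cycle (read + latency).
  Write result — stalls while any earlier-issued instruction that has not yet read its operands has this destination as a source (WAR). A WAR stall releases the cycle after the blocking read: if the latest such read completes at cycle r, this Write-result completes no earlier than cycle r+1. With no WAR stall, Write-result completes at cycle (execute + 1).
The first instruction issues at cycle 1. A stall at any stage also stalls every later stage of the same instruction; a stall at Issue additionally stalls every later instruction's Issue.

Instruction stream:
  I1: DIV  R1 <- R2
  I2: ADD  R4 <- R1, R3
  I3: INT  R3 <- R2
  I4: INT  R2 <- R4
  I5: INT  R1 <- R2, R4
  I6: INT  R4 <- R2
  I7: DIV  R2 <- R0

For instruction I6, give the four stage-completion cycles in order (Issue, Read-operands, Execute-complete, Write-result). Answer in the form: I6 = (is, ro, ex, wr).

t=1  I1→DIV
t=2  I1 RO, I2→ADD
t=3  I3→INT
t=4  I3 RO
t=5  I3 EX
t=10  I1 EX
t=11  I1 WR R1
t=12  I2 RO
t=13  I3 WR R3
t=14  I2 EX, I4→INT
t=15  I2 WR R4
t=16  I4 RO
t=17  I4 EX
t=18  I4 WR R2
t=19  I5→INT
t=20  I5 RO
t=21  I5 EX
t=22  I5 WR R1
t=23  I6→INT
t=24  I6 RO, I7→DIV
t=25  I6 EX, I7 RO
t=26  I6 WR R4
t=33  I7 EX
t=34  I7 WR R2

I6 = (23, 24, 25, 26)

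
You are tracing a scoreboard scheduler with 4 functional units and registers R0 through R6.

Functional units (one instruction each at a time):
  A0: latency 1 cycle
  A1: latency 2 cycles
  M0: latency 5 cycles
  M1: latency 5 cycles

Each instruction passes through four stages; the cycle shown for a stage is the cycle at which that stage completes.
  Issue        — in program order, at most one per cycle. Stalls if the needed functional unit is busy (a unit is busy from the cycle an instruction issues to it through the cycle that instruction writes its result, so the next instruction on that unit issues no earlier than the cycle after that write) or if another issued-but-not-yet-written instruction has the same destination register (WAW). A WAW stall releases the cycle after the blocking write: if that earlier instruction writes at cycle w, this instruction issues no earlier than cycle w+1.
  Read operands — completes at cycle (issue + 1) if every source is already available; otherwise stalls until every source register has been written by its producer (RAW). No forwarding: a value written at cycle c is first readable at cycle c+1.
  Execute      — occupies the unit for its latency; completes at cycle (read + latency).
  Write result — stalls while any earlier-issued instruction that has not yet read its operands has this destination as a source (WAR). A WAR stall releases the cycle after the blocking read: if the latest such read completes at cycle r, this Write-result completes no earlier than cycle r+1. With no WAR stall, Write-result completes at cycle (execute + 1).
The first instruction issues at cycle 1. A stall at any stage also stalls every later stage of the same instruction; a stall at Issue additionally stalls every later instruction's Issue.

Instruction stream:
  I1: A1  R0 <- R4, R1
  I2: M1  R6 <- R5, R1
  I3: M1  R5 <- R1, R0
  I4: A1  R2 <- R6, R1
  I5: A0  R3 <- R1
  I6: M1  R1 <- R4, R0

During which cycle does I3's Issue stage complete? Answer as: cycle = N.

I1: IS=1 RO=2 EX=4 WR=5
I2: IS=2 RO=3 EX=8 WR=9
I3: IS=10 RO=11 EX=16 WR=17  [struct: M1 busy until I2 writes@9]
I4: IS=11 RO=12 EX=14 WR=15
I5: IS=12 RO=13 EX=14 WR=15
I6: IS=18 RO=19 EX=24 WR=25  [struct: M1 busy until I3 writes@17]

cycle = 10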